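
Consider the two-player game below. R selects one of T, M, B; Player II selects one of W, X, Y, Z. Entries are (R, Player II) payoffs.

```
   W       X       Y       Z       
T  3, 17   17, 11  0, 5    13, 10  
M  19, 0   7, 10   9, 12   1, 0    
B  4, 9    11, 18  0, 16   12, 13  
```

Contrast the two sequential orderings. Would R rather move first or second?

If R leads: Player II's best replies are T→W, M→Y, B→X; R's induced payoffs 3, 9, 11; outcome (B, X), payoffs (11, 18).
If Player II leads: R's best replies are W→M, X→T, Y→M, Z→T; Player II's induced payoffs 0, 11, 12, 10; outcome (M, Y), payoffs (9, 12).
R gets 11 moving first and 9 moving second, so R prefers to move first.

first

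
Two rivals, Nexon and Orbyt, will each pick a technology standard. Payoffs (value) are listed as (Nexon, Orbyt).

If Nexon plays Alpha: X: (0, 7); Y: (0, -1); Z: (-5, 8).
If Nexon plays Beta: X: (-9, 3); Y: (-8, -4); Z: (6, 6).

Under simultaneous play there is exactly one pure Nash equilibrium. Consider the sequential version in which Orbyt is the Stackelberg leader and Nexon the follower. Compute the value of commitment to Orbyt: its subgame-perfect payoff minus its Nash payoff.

1

Nexon best-responds to each possible Orbyt move:
- X → Nexon plays Alpha (best of 0, -9); Orbyt gets 7.
- Y → Nexon plays Alpha (best of 0, -8); Orbyt gets -1.
- Z → Nexon plays Beta (best of -5, 6); Orbyt gets 6.
Among 7, -1, 6, the best is 7 at X. Subgame-perfect outcome: (Alpha, X) with payoffs (0, 7).
For the simultaneous game, intersect best replies.
Nexon's best replies: X→Alpha; Y→Alpha; Z→Beta.
Orbyt's best replies: Alpha→Z; Beta→Z.
The unique mutual best reply is (Beta, Z), giving (6, 6).
Orbyt's commitment gain: 7 − 6 = 1.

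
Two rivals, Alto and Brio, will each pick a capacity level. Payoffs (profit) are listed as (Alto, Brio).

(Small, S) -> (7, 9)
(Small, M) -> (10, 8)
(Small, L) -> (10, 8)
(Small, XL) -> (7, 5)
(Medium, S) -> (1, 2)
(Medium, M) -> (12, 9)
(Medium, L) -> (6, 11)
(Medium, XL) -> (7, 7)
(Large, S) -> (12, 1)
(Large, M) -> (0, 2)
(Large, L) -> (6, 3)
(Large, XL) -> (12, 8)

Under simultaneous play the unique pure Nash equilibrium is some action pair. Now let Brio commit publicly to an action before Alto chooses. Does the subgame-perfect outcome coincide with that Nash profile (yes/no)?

Backward induction with Brio moving first.
- S → Alto plays Large (best of 7, 1, 12); Brio gets 1.
- M → Alto plays Medium (best of 10, 12, 0); Brio gets 9.
- L → Alto plays Small (best of 10, 6, 6); Brio gets 8.
- XL → Alto plays Large (best of 7, 7, 12); Brio gets 8.
Brio's induced payoffs are 1, 9, 8, 8, so Brio commits to M. Subgame-perfect outcome: (Medium, M) with payoffs (12, 9).
Now find the simultaneous Nash equilibrium.
Alto's best replies: S→Large; M→Medium; L→Small; XL→Large.
Brio's best replies: Small→S; Medium→L; Large→XL.
Only (Large, XL) has each player best-responding; Nash payoffs (12, 8).
Sequential outcome (Medium, M) differs from the Nash profile (Large, XL).

no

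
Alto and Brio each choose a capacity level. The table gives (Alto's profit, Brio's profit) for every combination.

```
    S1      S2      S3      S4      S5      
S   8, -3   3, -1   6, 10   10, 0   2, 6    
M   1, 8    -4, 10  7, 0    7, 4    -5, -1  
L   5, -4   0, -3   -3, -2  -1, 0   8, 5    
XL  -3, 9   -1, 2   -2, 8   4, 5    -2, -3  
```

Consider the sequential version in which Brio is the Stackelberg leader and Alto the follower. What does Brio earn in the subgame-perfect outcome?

5

Backward induction with Brio moving first.
- S1 → Alto plays S (best of 8, 1, 5, -3); Brio gets -3.
- S2 → Alto plays S (best of 3, -4, 0, -1); Brio gets -1.
- S3 → Alto plays M (best of 6, 7, -3, -2); Brio gets 0.
- S4 → Alto plays S (best of 10, 7, -1, 4); Brio gets 0.
- S5 → Alto plays L (best of 2, -5, 8, -2); Brio gets 5.
Brio's induced payoffs are -3, -1, 0, 0, 5, so Brio commits to S5. Subgame-perfect outcome: (L, S5) with payoffs (8, 5).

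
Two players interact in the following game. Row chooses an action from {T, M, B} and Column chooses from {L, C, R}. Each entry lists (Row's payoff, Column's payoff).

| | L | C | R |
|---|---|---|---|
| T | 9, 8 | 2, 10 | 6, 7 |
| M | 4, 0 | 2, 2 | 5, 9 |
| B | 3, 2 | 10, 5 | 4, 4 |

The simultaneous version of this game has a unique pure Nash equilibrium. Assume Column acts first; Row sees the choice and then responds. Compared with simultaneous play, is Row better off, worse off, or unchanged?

worse off

Work backward from Row's decision.
- L: Row compares 9, 4, 3 and picks T; Column would get 8.
- C: Row compares 2, 2, 10 and picks B; Column would get 5.
- R: Row compares 6, 5, 4 and picks T; Column would get 7.
Column's induced payoffs are 8, 5, 7, so Column commits to L. Subgame-perfect outcome: (T, L) with payoffs (9, 8).
Under simultaneous play:
Row's best replies: L→T; C→B; R→T.
Column's best replies: T→C; M→R; B→C.
The unique mutual best reply is (B, C), giving (10, 5).
Row earns 9 sequentially versus 10 at the Nash outcome: worse off.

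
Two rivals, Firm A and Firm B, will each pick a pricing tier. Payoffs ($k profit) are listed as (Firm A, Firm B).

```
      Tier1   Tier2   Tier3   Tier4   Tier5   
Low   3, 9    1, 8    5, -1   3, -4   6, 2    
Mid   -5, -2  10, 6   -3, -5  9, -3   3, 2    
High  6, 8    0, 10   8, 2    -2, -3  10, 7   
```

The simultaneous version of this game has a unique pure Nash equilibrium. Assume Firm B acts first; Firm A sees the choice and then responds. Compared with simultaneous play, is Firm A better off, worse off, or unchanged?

Solve by backward induction (Firm B leads).
- Tier1: BR = High, leader payoff 8.
- Tier2: BR = Mid, leader payoff 6.
- Tier3: BR = High, leader payoff 2.
- Tier4: BR = Mid, leader payoff -3.
- Tier5: BR = High, leader payoff 7.
Maximizing over 8, 6, 2, -3, 7, Firm B chooses Tier1. Subgame-perfect outcome: (High, Tier1) with payoffs (6, 8).
Now find the simultaneous Nash equilibrium.
Firm A's best replies: Tier1→High; Tier2→Mid; Tier3→High; Tier4→Mid; Tier5→High.
Firm B's best replies: Low→Tier1; Mid→Tier2; High→Tier2.
Only (Mid, Tier2) has each player best-responding; Nash payoffs (10, 6).
Firm A earns 6 sequentially versus 10 at the Nash outcome: worse off.

worse off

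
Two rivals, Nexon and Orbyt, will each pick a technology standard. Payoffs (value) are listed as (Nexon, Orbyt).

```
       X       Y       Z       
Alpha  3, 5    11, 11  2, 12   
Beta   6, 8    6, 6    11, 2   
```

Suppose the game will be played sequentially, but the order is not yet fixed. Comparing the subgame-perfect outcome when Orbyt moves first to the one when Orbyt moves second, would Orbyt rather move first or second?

first

If Nexon leads: Orbyt's best replies are Alpha→Z, Beta→X; Nexon's induced payoffs 2, 6; outcome (Beta, X), payoffs (6, 8).
If Orbyt leads: Nexon's best replies are X→Beta, Y→Alpha, Z→Beta; Orbyt's induced payoffs 8, 11, 2; outcome (Alpha, Y), payoffs (11, 11).
Orbyt gets 11 moving first and 8 moving second, so Orbyt prefers to move first.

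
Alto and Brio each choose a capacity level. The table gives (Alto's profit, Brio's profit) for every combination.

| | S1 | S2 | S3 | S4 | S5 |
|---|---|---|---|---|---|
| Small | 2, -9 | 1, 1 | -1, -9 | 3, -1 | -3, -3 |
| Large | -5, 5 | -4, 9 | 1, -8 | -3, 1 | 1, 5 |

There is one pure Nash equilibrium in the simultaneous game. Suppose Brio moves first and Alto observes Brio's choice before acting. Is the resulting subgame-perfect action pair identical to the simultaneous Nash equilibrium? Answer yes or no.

Alto best-responds to each possible Brio move:
- S1 → Alto plays Small (best of 2, -5); Brio gets -9.
- S2 → Alto plays Small (best of 1, -4); Brio gets 1.
- S3 → Alto plays Large (best of -1, 1); Brio gets -8.
- S4 → Alto plays Small (best of 3, -3); Brio gets -1.
- S5 → Alto plays Large (best of -3, 1); Brio gets 5.
Brio's induced payoffs are -9, 1, -8, -1, 5, so Brio commits to S5. Subgame-perfect outcome: (Large, S5) with payoffs (1, 5).
Now find the simultaneous Nash equilibrium.
Alto's best replies: S1→Small; S2→Small; S3→Large; S4→Small; S5→Large.
Brio's best replies: Small→S2; Large→S2.
Only (Small, S2) has each player best-responding; Nash payoffs (1, 1).
Sequential outcome (Large, S5) differs from the Nash profile (Small, S2).

no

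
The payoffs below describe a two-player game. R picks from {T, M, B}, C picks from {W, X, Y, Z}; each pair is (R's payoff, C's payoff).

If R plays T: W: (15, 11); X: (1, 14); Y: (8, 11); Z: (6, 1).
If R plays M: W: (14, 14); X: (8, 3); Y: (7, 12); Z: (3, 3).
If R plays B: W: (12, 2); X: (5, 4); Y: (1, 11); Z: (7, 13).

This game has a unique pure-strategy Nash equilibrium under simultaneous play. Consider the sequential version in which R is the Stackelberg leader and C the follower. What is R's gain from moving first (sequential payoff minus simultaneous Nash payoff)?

C best-responds to each possible R move:
- T → C plays X (best of 11, 14, 11, 1); R gets 1.
- M → C plays W (best of 14, 3, 12, 3); R gets 14.
- B → C plays Z (best of 2, 4, 11, 13); R gets 7.
R's induced payoffs are 1, 14, 7, so R commits to M. Subgame-perfect outcome: (M, W) with payoffs (14, 14).
For the simultaneous game, intersect best replies.
R's best replies: W→T; X→M; Y→T; Z→B.
C's best replies: T→X; M→W; B→Z.
Only (B, Z) has each player best-responding; Nash payoffs (7, 13).
R's commitment gain: 14 − 7 = 7.

7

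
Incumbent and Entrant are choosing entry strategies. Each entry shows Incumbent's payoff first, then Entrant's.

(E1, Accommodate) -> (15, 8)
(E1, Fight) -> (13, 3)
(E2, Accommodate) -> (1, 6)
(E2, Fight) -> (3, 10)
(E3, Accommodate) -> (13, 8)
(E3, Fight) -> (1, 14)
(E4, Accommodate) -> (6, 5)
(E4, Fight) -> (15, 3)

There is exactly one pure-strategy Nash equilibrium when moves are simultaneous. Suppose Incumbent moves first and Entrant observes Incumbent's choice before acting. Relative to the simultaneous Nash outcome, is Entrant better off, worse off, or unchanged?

Backward induction with Incumbent moving first.
- E1: Entrant compares 8, 3 and picks Accommodate; Incumbent would get 15.
- E2: Entrant compares 6, 10 and picks Fight; Incumbent would get 3.
- E3: Entrant compares 8, 14 and picks Fight; Incumbent would get 1.
- E4: Entrant compares 5, 3 and picks Accommodate; Incumbent would get 6.
Among 15, 3, 1, 6, the best is 15 at E1. Subgame-perfect outcome: (E1, Accommodate) with payoffs (15, 8).
Under simultaneous play:
Incumbent's best replies: Accommodate→E1; Fight→E4.
Entrant's best replies: E1→Accommodate; E2→Fight; E3→Fight; E4→Accommodate.
The unique mutual best reply is (E1, Accommodate), giving (15, 8).
Entrant earns 8 sequentially versus 8 at the Nash outcome: unchanged.

unchanged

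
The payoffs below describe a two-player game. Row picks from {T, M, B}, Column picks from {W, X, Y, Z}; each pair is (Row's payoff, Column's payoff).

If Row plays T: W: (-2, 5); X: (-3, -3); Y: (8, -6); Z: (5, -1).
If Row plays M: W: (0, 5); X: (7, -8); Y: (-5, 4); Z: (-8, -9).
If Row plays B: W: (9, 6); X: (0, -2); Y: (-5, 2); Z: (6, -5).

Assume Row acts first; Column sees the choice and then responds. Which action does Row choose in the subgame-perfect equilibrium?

B

Column best-responds to each possible Row move:
- T: BR = W, leader payoff -2.
- M: BR = W, leader payoff 0.
- B: BR = W, leader payoff 9.
Row's induced payoffs are -2, 0, 9, so Row commits to B. Subgame-perfect outcome: (B, W) with payoffs (9, 6).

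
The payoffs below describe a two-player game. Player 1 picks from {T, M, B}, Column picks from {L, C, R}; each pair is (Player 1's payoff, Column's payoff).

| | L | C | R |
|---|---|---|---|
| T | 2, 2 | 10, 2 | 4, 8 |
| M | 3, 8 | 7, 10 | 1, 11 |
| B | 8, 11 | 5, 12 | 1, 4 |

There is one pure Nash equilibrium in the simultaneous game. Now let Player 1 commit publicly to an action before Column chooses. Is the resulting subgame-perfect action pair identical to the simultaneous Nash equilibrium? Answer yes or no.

no

Column best-responds to each possible Player 1 move:
- T: BR = R, leader payoff 4.
- M: BR = R, leader payoff 1.
- B: BR = C, leader payoff 5.
Maximizing over 4, 1, 5, Player 1 chooses B. Subgame-perfect outcome: (B, C) with payoffs (5, 12).
Now find the simultaneous Nash equilibrium.
Player 1's best replies: L→B; C→T; R→T.
Column's best replies: T→R; M→R; B→C.
Only (T, R) has each player best-responding; Nash payoffs (4, 8).
Sequential outcome (B, C) differs from the Nash profile (T, R).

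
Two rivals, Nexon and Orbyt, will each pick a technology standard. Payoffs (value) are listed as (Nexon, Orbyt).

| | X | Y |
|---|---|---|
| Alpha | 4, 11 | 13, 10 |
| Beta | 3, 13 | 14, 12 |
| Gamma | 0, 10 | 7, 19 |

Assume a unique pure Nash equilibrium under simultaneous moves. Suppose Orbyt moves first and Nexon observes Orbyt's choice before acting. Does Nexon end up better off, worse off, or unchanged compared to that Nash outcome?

Backward induction with Orbyt moving first.
- X: BR = Alpha, leader payoff 11.
- Y: BR = Beta, leader payoff 12.
Orbyt's induced payoffs are 11, 12, so Orbyt commits to Y. Subgame-perfect outcome: (Beta, Y) with payoffs (14, 12).
For the simultaneous game, intersect best replies.
Nexon's best replies: X→Alpha; Y→Beta.
Orbyt's best replies: Alpha→X; Beta→X; Gamma→Y.
Only (Alpha, X) has each player best-responding; Nash payoffs (4, 11).
Nexon earns 14 sequentially versus 4 at the Nash outcome: better off.

better off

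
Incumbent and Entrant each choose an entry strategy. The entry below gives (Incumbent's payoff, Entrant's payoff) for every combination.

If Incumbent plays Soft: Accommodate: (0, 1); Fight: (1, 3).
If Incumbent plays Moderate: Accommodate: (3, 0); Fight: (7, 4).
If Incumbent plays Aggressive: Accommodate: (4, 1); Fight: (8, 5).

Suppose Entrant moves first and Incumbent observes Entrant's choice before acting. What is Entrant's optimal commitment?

Solve by backward induction (Entrant leads).
- Accommodate: Incumbent compares 0, 3, 4 and picks Aggressive; Entrant would get 1.
- Fight: Incumbent compares 1, 7, 8 and picks Aggressive; Entrant would get 5.
Maximizing over 1, 5, Entrant chooses Fight. Subgame-perfect outcome: (Aggressive, Fight) with payoffs (8, 5).

Fight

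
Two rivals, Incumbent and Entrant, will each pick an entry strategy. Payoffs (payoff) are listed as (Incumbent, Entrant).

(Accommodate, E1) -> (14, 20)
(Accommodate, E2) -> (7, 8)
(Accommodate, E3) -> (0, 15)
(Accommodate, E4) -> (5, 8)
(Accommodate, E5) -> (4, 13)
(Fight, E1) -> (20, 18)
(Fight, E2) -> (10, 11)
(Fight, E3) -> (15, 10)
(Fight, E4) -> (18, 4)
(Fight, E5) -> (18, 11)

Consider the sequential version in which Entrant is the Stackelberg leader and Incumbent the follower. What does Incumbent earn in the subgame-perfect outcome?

Solve by backward induction (Entrant leads).
- E1: BR = Fight, leader payoff 18.
- E2: BR = Fight, leader payoff 11.
- E3: BR = Fight, leader payoff 10.
- E4: BR = Fight, leader payoff 4.
- E5: BR = Fight, leader payoff 11.
Entrant's induced payoffs are 18, 11, 10, 4, 11, so Entrant commits to E1. Subgame-perfect outcome: (Fight, E1) with payoffs (20, 18).

20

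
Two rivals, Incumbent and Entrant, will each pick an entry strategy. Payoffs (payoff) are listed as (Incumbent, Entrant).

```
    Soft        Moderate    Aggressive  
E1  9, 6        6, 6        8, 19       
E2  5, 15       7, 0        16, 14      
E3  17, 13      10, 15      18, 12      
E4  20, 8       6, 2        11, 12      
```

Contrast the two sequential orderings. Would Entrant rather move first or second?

If Incumbent leads: Entrant's best replies are E1→Aggressive, E2→Soft, E3→Moderate, E4→Aggressive; Incumbent's induced payoffs 8, 5, 10, 11; outcome (E4, Aggressive), payoffs (11, 12).
If Entrant leads: Incumbent's best replies are Soft→E4, Moderate→E3, Aggressive→E3; Entrant's induced payoffs 8, 15, 12; outcome (E3, Moderate), payoffs (10, 15).
Entrant gets 15 moving first and 12 moving second, so Entrant prefers to move first.

first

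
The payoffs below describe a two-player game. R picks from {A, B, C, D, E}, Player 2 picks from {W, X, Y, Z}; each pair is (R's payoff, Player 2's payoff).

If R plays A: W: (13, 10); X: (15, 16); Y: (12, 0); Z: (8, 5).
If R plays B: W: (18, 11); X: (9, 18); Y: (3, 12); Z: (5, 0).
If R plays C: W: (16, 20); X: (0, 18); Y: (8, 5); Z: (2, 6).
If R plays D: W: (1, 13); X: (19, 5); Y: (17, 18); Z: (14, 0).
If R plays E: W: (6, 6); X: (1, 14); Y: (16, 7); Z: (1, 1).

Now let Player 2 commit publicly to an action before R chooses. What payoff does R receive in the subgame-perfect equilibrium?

17

Backward induction with Player 2 moving first.
- W → R plays B (best of 13, 18, 16, 1, 6); Player 2 gets 11.
- X → R plays D (best of 15, 9, 0, 19, 1); Player 2 gets 5.
- Y → R plays D (best of 12, 3, 8, 17, 16); Player 2 gets 18.
- Z → R plays D (best of 8, 5, 2, 14, 1); Player 2 gets 0.
Player 2's induced payoffs are 11, 5, 18, 0, so Player 2 commits to Y. Subgame-perfect outcome: (D, Y) with payoffs (17, 18).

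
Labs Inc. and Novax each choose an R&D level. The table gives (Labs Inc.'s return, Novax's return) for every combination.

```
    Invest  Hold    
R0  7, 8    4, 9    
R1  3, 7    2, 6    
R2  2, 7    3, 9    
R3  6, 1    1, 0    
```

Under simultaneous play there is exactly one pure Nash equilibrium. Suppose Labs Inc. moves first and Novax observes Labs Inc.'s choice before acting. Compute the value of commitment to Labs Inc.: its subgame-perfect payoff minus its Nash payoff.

Solve by backward induction (Labs Inc. leads).
- R0 → Novax plays Hold (best of 8, 9); Labs Inc. gets 4.
- R1 → Novax plays Invest (best of 7, 6); Labs Inc. gets 3.
- R2 → Novax plays Hold (best of 7, 9); Labs Inc. gets 3.
- R3 → Novax plays Invest (best of 1, 0); Labs Inc. gets 6.
Among 4, 3, 3, 6, the best is 6 at R3. Subgame-perfect outcome: (R3, Invest) with payoffs (6, 1).
Under simultaneous play:
Labs Inc.'s best replies: Invest→R0; Hold→R0.
Novax's best replies: R0→Hold; R1→Invest; R2→Hold; R3→Invest.
The unique mutual best reply is (R0, Hold), giving (4, 9).
Labs Inc.'s commitment gain: 6 − 4 = 2.

2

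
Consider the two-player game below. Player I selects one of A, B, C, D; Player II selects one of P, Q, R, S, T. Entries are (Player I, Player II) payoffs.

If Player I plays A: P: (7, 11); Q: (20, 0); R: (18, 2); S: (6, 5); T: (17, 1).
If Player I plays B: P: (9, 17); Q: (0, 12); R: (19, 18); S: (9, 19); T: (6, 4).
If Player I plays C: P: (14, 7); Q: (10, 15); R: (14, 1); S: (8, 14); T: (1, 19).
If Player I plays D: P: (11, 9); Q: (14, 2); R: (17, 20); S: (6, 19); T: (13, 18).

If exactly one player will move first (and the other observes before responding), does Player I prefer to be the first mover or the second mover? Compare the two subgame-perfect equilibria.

first

If Player I leads: Player II's best replies are A→P, B→S, C→T, D→R; Player I's induced payoffs 7, 9, 1, 17; outcome (D, R), payoffs (17, 20).
If Player II leads: Player I's best replies are P→C, Q→A, R→B, S→B, T→A; Player II's induced payoffs 7, 0, 18, 19, 1; outcome (B, S), payoffs (9, 19).
Player I gets 17 moving first and 9 moving second, so Player I prefers to move first.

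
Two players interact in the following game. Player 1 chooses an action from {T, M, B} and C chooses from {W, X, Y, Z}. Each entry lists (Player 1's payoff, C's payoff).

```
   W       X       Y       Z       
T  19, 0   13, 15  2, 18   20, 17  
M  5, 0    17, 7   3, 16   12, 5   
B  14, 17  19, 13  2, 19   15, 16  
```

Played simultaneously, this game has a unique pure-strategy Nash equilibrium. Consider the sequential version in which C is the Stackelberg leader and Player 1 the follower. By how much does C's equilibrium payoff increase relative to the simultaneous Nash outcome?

Work backward from Player 1's decision.
- W: Player 1 compares 19, 5, 14 and picks T; C would get 0.
- X: Player 1 compares 13, 17, 19 and picks B; C would get 13.
- Y: Player 1 compares 2, 3, 2 and picks M; C would get 16.
- Z: Player 1 compares 20, 12, 15 and picks T; C would get 17.
Maximizing over 0, 13, 16, 17, C chooses Z. Subgame-perfect outcome: (T, Z) with payoffs (20, 17).
Now find the simultaneous Nash equilibrium.
Player 1's best replies: W→T; X→B; Y→M; Z→T.
C's best replies: T→Y; M→Y; B→Y.
The unique mutual best reply is (M, Y), giving (3, 16).
C's commitment gain: 17 − 16 = 1.

1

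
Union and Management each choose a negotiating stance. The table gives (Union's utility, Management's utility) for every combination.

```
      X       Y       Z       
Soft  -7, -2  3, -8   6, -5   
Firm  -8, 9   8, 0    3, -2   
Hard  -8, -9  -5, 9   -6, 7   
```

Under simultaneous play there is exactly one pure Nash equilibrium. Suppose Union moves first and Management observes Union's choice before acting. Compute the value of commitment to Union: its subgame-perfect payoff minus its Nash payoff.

2

Management best-responds to each possible Union move:
- Soft → Management plays X (best of -2, -8, -5); Union gets -7.
- Firm → Management plays X (best of 9, 0, -2); Union gets -8.
- Hard → Management plays Y (best of -9, 9, 7); Union gets -5.
Union's induced payoffs are -7, -8, -5, so Union commits to Hard. Subgame-perfect outcome: (Hard, Y) with payoffs (-5, 9).
Under simultaneous play:
Union's best replies: X→Soft; Y→Firm; Z→Soft.
Management's best replies: Soft→X; Firm→X; Hard→Y.
Only (Soft, X) has each player best-responding; Nash payoffs (-7, -2).
Union's commitment gain: -5 − -7 = 2.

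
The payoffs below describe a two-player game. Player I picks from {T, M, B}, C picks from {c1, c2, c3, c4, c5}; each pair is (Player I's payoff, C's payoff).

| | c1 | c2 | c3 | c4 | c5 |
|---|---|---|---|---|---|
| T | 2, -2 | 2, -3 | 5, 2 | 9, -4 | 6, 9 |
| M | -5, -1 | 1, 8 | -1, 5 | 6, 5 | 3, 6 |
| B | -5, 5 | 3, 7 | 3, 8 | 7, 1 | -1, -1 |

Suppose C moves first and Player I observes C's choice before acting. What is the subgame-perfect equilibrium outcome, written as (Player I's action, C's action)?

(T, c5)

Player I best-responds to each possible C move:
- c1 → Player I plays T (best of 2, -5, -5); C gets -2.
- c2 → Player I plays B (best of 2, 1, 3); C gets 7.
- c3 → Player I plays T (best of 5, -1, 3); C gets 2.
- c4 → Player I plays T (best of 9, 6, 7); C gets -4.
- c5 → Player I plays T (best of 6, 3, -1); C gets 9.
Among -2, 7, 2, -4, 9, the best is 9 at c5. Subgame-perfect outcome: (T, c5) with payoffs (6, 9).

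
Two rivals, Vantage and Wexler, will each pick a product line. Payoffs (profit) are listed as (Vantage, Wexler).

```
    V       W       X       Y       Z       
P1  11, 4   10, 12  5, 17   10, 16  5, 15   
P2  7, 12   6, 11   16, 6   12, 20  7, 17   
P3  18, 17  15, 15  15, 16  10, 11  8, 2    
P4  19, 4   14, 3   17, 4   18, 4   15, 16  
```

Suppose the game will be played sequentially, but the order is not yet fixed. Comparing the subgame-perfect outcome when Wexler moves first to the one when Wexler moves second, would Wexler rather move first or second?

If Vantage leads: Wexler's best replies are P1→X, P2→Y, P3→V, P4→Z; Vantage's induced payoffs 5, 12, 18, 15; outcome (P3, V), payoffs (18, 17).
If Wexler leads: Vantage's best replies are V→P4, W→P3, X→P4, Y→P4, Z→P4; Wexler's induced payoffs 4, 15, 4, 4, 16; outcome (P4, Z), payoffs (15, 16).
Wexler gets 16 moving first and 17 moving second, so Wexler prefers to move second.

second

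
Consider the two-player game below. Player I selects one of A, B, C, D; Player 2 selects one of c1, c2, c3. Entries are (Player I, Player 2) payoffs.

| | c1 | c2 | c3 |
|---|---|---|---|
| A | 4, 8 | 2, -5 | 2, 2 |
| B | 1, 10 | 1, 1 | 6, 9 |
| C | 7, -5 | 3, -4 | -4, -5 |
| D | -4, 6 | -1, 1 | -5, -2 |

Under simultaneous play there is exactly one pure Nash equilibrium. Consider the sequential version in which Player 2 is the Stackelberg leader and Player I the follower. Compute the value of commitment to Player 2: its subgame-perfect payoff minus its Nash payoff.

Player I best-responds to each possible Player 2 move:
- c1 → Player I plays C (best of 4, 1, 7, -4); Player 2 gets -5.
- c2 → Player I plays C (best of 2, 1, 3, -1); Player 2 gets -4.
- c3 → Player I plays B (best of 2, 6, -4, -5); Player 2 gets 9.
Among -5, -4, 9, the best is 9 at c3. Subgame-perfect outcome: (B, c3) with payoffs (6, 9).
Under simultaneous play:
Player I's best replies: c1→C; c2→C; c3→B.
Player 2's best replies: A→c1; B→c1; C→c2; D→c1.
Only (C, c2) has each player best-responding; Nash payoffs (3, -4).
Player 2's commitment gain: 9 − -4 = 13.

13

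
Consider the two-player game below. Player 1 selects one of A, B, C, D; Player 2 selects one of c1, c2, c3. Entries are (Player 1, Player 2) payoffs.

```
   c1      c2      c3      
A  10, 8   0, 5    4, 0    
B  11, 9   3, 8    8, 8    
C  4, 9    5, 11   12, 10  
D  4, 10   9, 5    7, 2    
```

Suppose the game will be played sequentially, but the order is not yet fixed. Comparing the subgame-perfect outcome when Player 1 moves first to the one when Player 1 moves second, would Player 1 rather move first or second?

second

If Player 1 leads: Player 2's best replies are A→c1, B→c1, C→c2, D→c1; Player 1's induced payoffs 10, 11, 5, 4; outcome (B, c1), payoffs (11, 9).
If Player 2 leads: Player 1's best replies are c1→B, c2→D, c3→C; Player 2's induced payoffs 9, 5, 10; outcome (C, c3), payoffs (12, 10).
Player 1 gets 11 moving first and 12 moving second, so Player 1 prefers to move second.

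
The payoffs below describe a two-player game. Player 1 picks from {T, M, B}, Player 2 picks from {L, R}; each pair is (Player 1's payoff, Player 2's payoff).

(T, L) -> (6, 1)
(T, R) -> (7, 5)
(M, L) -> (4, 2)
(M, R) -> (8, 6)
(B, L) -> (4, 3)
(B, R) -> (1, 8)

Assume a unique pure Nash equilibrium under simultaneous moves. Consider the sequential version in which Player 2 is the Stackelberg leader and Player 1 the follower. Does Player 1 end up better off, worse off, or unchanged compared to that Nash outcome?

Backward induction with Player 2 moving first.
- L: Player 1 compares 6, 4, 4 and picks T; Player 2 would get 1.
- R: Player 1 compares 7, 8, 1 and picks M; Player 2 would get 6.
Maximizing over 1, 6, Player 2 chooses R. Subgame-perfect outcome: (M, R) with payoffs (8, 6).
Now find the simultaneous Nash equilibrium.
Player 1's best replies: L→T; R→M.
Player 2's best replies: T→R; M→R; B→R.
Only (M, R) has each player best-responding; Nash payoffs (8, 6).
Player 1 earns 8 sequentially versus 8 at the Nash outcome: unchanged.

unchanged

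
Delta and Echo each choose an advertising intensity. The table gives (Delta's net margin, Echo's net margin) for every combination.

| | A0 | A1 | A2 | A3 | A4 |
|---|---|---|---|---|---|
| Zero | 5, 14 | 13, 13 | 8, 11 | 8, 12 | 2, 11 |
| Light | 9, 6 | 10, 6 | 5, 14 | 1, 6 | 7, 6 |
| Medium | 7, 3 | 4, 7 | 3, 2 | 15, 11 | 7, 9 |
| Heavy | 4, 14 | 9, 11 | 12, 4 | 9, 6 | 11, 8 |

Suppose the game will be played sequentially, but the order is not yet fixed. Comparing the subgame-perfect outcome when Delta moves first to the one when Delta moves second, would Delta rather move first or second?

first

If Delta leads: Echo's best replies are Zero→A0, Light→A2, Medium→A3, Heavy→A0; Delta's induced payoffs 5, 5, 15, 4; outcome (Medium, A3), payoffs (15, 11).
If Echo leads: Delta's best replies are A0→Light, A1→Zero, A2→Heavy, A3→Medium, A4→Heavy; Echo's induced payoffs 6, 13, 4, 11, 8; outcome (Zero, A1), payoffs (13, 13).
Delta gets 15 moving first and 13 moving second, so Delta prefers to move first.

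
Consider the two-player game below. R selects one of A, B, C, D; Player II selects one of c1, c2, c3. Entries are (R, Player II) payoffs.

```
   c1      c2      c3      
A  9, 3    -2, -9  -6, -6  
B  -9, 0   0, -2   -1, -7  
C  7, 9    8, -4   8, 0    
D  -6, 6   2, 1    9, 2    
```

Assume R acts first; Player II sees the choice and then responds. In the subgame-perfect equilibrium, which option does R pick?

A

Backward induction with R moving first.
- A: BR = c1, leader payoff 9.
- B: BR = c1, leader payoff -9.
- C: BR = c1, leader payoff 7.
- D: BR = c1, leader payoff -6.
Maximizing over 9, -9, 7, -6, R chooses A. Subgame-perfect outcome: (A, c1) with payoffs (9, 3).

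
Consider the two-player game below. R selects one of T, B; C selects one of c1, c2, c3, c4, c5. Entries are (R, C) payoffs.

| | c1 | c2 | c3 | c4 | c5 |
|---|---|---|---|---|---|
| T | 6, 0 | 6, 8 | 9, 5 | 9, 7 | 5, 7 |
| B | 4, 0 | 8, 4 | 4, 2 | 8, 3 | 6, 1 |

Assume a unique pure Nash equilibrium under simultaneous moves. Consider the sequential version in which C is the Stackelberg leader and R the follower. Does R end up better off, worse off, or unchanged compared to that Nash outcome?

better off

Work backward from R's decision.
- c1: BR = T, leader payoff 0.
- c2: BR = B, leader payoff 4.
- c3: BR = T, leader payoff 5.
- c4: BR = T, leader payoff 7.
- c5: BR = B, leader payoff 1.
C's induced payoffs are 0, 4, 5, 7, 1, so C commits to c4. Subgame-perfect outcome: (T, c4) with payoffs (9, 7).
For the simultaneous game, intersect best replies.
R's best replies: c1→T; c2→B; c3→T; c4→T; c5→B.
C's best replies: T→c2; B→c2.
The unique mutual best reply is (B, c2), giving (8, 4).
R earns 9 sequentially versus 8 at the Nash outcome: better off.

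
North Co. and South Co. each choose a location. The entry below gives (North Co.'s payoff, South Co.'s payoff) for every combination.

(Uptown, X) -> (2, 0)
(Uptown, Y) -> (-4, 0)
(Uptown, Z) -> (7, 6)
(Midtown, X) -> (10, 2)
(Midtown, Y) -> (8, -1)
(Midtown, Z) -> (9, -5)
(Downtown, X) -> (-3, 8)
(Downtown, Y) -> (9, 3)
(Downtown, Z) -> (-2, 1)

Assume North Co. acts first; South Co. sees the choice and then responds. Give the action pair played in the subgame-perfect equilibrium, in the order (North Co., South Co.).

South Co. best-responds to each possible North Co. move:
- Uptown → South Co. plays Z (best of 0, 0, 6); North Co. gets 7.
- Midtown → South Co. plays X (best of 2, -1, -5); North Co. gets 10.
- Downtown → South Co. plays X (best of 8, 3, 1); North Co. gets -3.
North Co.'s induced payoffs are 7, 10, -3, so North Co. commits to Midtown. Subgame-perfect outcome: (Midtown, X) with payoffs (10, 2).

(Midtown, X)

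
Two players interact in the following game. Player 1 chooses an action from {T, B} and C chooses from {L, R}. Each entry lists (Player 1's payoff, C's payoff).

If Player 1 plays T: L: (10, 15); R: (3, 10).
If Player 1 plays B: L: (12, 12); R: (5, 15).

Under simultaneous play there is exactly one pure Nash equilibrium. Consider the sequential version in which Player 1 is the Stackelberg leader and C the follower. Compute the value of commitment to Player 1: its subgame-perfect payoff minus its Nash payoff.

Backward induction with Player 1 moving first.
- T: C compares 15, 10 and picks L; Player 1 would get 10.
- B: C compares 12, 15 and picks R; Player 1 would get 5.
Maximizing over 10, 5, Player 1 chooses T. Subgame-perfect outcome: (T, L) with payoffs (10, 15).
For the simultaneous game, intersect best replies.
Player 1's best replies: L→B; R→B.
C's best replies: T→L; B→R.
The unique mutual best reply is (B, R), giving (5, 15).
Player 1's commitment gain: 10 − 5 = 5.

5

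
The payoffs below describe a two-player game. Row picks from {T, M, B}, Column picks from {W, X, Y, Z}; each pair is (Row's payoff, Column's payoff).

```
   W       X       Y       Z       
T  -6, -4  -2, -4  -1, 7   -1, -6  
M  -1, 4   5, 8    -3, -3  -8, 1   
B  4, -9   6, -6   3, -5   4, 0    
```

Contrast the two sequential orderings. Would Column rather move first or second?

If Row leads: Column's best replies are T→Y, M→X, B→Z; Row's induced payoffs -1, 5, 4; outcome (M, X), payoffs (5, 8).
If Column leads: Row's best replies are W→B, X→B, Y→B, Z→B; Column's induced payoffs -9, -6, -5, 0; outcome (B, Z), payoffs (4, 0).
Column gets 0 moving first and 8 moving second, so Column prefers to move second.

second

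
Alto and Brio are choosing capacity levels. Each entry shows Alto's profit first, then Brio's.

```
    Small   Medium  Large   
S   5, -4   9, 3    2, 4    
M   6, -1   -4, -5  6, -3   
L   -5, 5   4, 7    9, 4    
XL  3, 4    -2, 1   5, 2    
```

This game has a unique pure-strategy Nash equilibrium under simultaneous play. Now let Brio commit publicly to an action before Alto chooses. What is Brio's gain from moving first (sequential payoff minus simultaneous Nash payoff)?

Alto best-responds to each possible Brio move:
- Small: Alto compares 5, 6, -5, 3 and picks M; Brio would get -1.
- Medium: Alto compares 9, -4, 4, -2 and picks S; Brio would get 3.
- Large: Alto compares 2, 6, 9, 5 and picks L; Brio would get 4.
Maximizing over -1, 3, 4, Brio chooses Large. Subgame-perfect outcome: (L, Large) with payoffs (9, 4).
Under simultaneous play:
Alto's best replies: Small→M; Medium→S; Large→L.
Brio's best replies: S→Large; M→Small; L→Medium; XL→Small.
Only (M, Small) has each player best-responding; Nash payoffs (6, -1).
Brio's commitment gain: 4 − -1 = 5.

5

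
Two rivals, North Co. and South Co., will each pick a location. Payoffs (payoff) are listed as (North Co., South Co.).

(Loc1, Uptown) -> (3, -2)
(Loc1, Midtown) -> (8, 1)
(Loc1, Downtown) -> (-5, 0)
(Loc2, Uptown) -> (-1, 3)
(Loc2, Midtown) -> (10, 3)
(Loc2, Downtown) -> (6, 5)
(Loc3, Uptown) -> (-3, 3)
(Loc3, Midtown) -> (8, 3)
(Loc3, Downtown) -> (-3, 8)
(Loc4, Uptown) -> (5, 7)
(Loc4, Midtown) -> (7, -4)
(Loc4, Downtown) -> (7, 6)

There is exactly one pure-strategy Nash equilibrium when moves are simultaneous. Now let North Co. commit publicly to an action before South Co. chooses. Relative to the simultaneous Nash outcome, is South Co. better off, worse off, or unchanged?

worse off

Backward induction with North Co. moving first.
- Loc1: BR = Midtown, leader payoff 8.
- Loc2: BR = Downtown, leader payoff 6.
- Loc3: BR = Downtown, leader payoff -3.
- Loc4: BR = Uptown, leader payoff 5.
Maximizing over 8, 6, -3, 5, North Co. chooses Loc1. Subgame-perfect outcome: (Loc1, Midtown) with payoffs (8, 1).
Under simultaneous play:
North Co.'s best replies: Uptown→Loc4; Midtown→Loc2; Downtown→Loc4.
South Co.'s best replies: Loc1→Midtown; Loc2→Downtown; Loc3→Downtown; Loc4→Uptown.
Only (Loc4, Uptown) has each player best-responding; Nash payoffs (5, 7).
South Co. earns 1 sequentially versus 7 at the Nash outcome: worse off.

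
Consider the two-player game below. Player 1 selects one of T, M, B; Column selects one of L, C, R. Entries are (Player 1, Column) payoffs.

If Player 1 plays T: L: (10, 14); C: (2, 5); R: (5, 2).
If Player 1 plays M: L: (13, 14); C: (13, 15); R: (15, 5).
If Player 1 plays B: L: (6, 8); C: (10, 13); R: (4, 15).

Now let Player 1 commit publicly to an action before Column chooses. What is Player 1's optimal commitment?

Solve by backward induction (Player 1 leads).
- T → Column plays L (best of 14, 5, 2); Player 1 gets 10.
- M → Column plays C (best of 14, 15, 5); Player 1 gets 13.
- B → Column plays R (best of 8, 13, 15); Player 1 gets 4.
Maximizing over 10, 13, 4, Player 1 chooses M. Subgame-perfect outcome: (M, C) with payoffs (13, 15).

M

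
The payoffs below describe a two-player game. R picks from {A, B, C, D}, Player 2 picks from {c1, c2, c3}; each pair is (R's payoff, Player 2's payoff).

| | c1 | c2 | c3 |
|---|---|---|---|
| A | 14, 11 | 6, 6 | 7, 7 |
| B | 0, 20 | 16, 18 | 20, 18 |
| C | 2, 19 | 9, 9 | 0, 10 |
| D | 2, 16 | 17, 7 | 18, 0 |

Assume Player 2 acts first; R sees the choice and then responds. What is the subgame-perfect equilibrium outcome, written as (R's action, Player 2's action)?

(B, c3)

R best-responds to each possible Player 2 move:
- c1 → R plays A (best of 14, 0, 2, 2); Player 2 gets 11.
- c2 → R plays D (best of 6, 16, 9, 17); Player 2 gets 7.
- c3 → R plays B (best of 7, 20, 0, 18); Player 2 gets 18.
Maximizing over 11, 7, 18, Player 2 chooses c3. Subgame-perfect outcome: (B, c3) with payoffs (20, 18).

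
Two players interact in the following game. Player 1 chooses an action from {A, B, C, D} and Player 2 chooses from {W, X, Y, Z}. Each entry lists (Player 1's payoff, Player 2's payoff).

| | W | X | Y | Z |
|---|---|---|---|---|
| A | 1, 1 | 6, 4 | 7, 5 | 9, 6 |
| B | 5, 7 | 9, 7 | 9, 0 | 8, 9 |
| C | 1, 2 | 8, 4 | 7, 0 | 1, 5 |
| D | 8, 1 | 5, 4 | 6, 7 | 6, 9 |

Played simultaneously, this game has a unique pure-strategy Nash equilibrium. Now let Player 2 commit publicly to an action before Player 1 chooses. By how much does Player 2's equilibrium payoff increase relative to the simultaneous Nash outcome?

Solve by backward induction (Player 2 leads).
- W: Player 1 compares 1, 5, 1, 8 and picks D; Player 2 would get 1.
- X: Player 1 compares 6, 9, 8, 5 and picks B; Player 2 would get 7.
- Y: Player 1 compares 7, 9, 7, 6 and picks B; Player 2 would get 0.
- Z: Player 1 compares 9, 8, 1, 6 and picks A; Player 2 would get 6.
Among 1, 7, 0, 6, the best is 7 at X. Subgame-perfect outcome: (B, X) with payoffs (9, 7).
Under simultaneous play:
Player 1's best replies: W→D; X→B; Y→B; Z→A.
Player 2's best replies: A→Z; B→Z; C→Z; D→Z.
Only (A, Z) has each player best-responding; Nash payoffs (9, 6).
Player 2's commitment gain: 7 − 6 = 1.

1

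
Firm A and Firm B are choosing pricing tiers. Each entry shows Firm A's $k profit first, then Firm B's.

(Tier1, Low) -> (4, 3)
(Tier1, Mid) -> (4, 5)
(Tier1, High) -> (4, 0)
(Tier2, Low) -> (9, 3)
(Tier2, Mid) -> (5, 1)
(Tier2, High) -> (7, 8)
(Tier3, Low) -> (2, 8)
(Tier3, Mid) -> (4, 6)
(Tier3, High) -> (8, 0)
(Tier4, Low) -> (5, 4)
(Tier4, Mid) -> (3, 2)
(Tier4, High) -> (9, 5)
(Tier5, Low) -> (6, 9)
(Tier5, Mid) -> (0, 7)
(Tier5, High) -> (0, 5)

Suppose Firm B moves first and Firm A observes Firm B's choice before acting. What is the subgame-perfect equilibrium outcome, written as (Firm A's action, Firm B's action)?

Work backward from Firm A's decision.
- Low: BR = Tier2, leader payoff 3.
- Mid: BR = Tier2, leader payoff 1.
- High: BR = Tier4, leader payoff 5.
Firm B's induced payoffs are 3, 1, 5, so Firm B commits to High. Subgame-perfect outcome: (Tier4, High) with payoffs (9, 5).

(Tier4, High)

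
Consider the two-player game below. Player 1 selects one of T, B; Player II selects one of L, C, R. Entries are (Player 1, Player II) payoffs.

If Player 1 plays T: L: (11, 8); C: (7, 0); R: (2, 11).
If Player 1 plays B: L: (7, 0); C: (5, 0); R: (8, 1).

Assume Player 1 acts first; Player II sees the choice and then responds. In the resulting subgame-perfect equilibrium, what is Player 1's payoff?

8

Backward induction with Player 1 moving first.
- T: BR = R, leader payoff 2.
- B: BR = R, leader payoff 8.
Among 2, 8, the best is 8 at B. Subgame-perfect outcome: (B, R) with payoffs (8, 1).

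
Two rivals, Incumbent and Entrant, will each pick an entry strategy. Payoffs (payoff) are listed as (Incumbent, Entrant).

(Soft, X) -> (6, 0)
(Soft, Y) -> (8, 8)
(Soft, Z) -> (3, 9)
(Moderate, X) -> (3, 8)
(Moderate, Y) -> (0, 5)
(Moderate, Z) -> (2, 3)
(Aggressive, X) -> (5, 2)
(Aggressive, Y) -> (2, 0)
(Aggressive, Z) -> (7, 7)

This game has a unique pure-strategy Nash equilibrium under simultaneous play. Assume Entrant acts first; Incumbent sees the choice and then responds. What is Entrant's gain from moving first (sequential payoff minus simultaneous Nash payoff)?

1

Incumbent best-responds to each possible Entrant move:
- X → Incumbent plays Soft (best of 6, 3, 5); Entrant gets 0.
- Y → Incumbent plays Soft (best of 8, 0, 2); Entrant gets 8.
- Z → Incumbent plays Aggressive (best of 3, 2, 7); Entrant gets 7.
Maximizing over 0, 8, 7, Entrant chooses Y. Subgame-perfect outcome: (Soft, Y) with payoffs (8, 8).
Under simultaneous play:
Incumbent's best replies: X→Soft; Y→Soft; Z→Aggressive.
Entrant's best replies: Soft→Z; Moderate→X; Aggressive→Z.
The unique mutual best reply is (Aggressive, Z), giving (7, 7).
Entrant's commitment gain: 8 − 7 = 1.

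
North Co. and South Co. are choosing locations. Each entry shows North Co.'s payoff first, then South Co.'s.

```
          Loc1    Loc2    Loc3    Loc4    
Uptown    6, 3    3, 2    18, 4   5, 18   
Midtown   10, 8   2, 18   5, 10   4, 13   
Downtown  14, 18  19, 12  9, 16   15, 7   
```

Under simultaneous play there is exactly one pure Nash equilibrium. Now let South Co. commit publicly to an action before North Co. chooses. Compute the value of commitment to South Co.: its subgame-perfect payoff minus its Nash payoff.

0

Backward induction with South Co. moving first.
- Loc1: North Co. compares 6, 10, 14 and picks Downtown; South Co. would get 18.
- Loc2: North Co. compares 3, 2, 19 and picks Downtown; South Co. would get 12.
- Loc3: North Co. compares 18, 5, 9 and picks Uptown; South Co. would get 4.
- Loc4: North Co. compares 5, 4, 15 and picks Downtown; South Co. would get 7.
South Co.'s induced payoffs are 18, 12, 4, 7, so South Co. commits to Loc1. Subgame-perfect outcome: (Downtown, Loc1) with payoffs (14, 18).
Now find the simultaneous Nash equilibrium.
North Co.'s best replies: Loc1→Downtown; Loc2→Downtown; Loc3→Uptown; Loc4→Downtown.
South Co.'s best replies: Uptown→Loc4; Midtown→Loc2; Downtown→Loc1.
The unique mutual best reply is (Downtown, Loc1), giving (14, 18).
South Co.'s commitment gain: 18 − 18 = 0.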